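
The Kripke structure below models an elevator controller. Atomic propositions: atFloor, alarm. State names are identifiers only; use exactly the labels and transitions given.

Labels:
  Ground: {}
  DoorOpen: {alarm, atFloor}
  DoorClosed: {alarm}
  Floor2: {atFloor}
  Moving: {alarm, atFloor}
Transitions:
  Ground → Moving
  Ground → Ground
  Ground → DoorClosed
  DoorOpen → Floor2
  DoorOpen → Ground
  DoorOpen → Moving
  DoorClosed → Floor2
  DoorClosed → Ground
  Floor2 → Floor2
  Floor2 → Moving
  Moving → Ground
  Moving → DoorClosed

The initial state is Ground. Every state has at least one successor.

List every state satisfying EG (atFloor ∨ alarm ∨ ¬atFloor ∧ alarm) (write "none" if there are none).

{DoorOpen, DoorClosed, Floor2, Moving}

States satisfying atFloor ∨ alarm ∨ ¬atFloor ∧ alarm: {DoorOpen, DoorClosed, Floor2, Moving}.
States satisfying EG (atFloor ∨ alarm ∨ ¬atFloor ∧ alarm): {DoorOpen, DoorClosed, Floor2, Moving}.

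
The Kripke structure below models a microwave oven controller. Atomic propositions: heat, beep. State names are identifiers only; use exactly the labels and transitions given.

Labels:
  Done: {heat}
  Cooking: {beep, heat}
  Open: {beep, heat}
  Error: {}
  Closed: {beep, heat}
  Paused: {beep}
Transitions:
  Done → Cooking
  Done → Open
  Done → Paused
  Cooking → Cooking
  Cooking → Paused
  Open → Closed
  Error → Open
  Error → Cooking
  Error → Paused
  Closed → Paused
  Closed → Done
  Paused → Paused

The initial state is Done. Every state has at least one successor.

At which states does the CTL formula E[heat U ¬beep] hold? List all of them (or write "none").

States satisfying heat: {Done, Cooking, Open, Closed}.
States satisfying ¬beep: {Done, Error}.
States satisfying E[heat U ¬beep]: {Done, Open, Error, Closed}.

{Done, Open, Error, Closed}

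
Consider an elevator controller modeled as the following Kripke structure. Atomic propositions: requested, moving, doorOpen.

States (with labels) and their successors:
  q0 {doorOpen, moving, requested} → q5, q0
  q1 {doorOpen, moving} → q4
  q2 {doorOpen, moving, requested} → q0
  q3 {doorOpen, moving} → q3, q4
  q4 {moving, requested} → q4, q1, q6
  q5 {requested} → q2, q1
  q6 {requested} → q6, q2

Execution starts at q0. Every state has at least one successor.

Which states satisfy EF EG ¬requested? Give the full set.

{q3}

States satisfying EG ¬requested: {q3}.
States satisfying EF EG ¬requested: {q3}.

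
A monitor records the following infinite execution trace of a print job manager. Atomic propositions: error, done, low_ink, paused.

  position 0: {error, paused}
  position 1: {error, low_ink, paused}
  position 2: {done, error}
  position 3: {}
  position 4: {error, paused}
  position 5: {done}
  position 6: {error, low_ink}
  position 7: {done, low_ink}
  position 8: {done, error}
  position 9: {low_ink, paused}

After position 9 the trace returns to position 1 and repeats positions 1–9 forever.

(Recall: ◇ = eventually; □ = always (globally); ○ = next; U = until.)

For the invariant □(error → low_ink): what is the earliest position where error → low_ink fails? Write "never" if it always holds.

0

At position 0 the labels are {error, paused}, so error → low_ink is false there. This is the first violation.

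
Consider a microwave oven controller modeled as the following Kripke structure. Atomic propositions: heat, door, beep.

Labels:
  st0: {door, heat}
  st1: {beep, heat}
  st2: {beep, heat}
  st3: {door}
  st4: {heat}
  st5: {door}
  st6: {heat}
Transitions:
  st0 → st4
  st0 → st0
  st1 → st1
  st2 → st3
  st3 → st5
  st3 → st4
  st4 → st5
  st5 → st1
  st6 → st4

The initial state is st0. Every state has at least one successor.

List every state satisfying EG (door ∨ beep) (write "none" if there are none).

{st0, st1, st2, st3, st5}

States satisfying door ∨ beep: {st0, st1, st2, st3, st5}.
States satisfying EG (door ∨ beep): {st0, st1, st2, st3, st5}.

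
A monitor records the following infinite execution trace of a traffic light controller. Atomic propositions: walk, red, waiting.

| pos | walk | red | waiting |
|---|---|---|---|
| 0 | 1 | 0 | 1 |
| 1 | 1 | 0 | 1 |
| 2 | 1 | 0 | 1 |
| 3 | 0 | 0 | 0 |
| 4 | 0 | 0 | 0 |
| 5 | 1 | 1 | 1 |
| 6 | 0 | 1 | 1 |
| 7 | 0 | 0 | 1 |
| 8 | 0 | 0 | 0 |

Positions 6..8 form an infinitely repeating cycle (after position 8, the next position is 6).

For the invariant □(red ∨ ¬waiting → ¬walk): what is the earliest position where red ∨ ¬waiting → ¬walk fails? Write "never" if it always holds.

Check red ∨ ¬waiting → ¬walk at each position in order: 0 ✓, 1 ✓, 2 ✓, 3 ✓, 4 ✓.
At position 5 the labels are {red, waiting, walk}, so red ∨ ¬waiting → ¬walk is false there. This is the first violation.

5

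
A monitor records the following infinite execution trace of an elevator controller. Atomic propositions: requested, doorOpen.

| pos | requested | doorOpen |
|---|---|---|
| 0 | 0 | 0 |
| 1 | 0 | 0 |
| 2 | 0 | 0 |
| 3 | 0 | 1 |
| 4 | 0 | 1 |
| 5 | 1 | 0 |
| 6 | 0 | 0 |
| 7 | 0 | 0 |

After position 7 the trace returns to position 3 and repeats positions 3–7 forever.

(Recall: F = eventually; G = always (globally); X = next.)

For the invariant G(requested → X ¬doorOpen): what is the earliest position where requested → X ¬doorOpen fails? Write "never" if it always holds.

requested → X ¬doorOpen holds at every position 0..7, and those are all the positions the trace ever visits, so the invariant G(requested → X ¬doorOpen) is never violated.

never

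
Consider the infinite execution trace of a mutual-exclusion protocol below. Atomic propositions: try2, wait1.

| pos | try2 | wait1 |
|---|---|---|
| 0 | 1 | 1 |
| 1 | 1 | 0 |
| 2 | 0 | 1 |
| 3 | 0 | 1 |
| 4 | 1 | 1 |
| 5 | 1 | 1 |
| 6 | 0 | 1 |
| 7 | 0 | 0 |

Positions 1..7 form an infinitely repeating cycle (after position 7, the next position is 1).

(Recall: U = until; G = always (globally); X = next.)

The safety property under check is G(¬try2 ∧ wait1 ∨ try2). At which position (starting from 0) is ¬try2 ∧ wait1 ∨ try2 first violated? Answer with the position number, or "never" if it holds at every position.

Check ¬try2 ∧ wait1 ∨ try2 at each position in order: 0 ✓, 1 ✓, 2 ✓, 3 ✓, 4 ✓, 5 ✓, 6 ✓.
At position 7 the labels are {}, so ¬try2 ∧ wait1 ∨ try2 is false there. This is the first violation.

7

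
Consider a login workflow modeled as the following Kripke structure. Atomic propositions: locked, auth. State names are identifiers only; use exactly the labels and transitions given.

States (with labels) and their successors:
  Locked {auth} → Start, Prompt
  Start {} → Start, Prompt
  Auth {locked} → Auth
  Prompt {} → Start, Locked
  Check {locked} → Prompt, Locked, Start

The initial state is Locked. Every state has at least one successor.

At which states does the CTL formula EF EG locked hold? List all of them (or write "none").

{Auth}

States satisfying EG locked: {Auth}.
States satisfying EF EG locked: {Auth}.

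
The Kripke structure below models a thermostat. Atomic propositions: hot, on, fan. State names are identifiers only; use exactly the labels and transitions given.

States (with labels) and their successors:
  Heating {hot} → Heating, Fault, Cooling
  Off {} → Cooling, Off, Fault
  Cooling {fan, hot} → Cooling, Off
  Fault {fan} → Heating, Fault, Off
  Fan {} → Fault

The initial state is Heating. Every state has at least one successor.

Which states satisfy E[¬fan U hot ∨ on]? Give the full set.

{Heating, Off, Cooling}

States satisfying ¬fan: {Heating, Off, Fan}.
States satisfying hot ∨ on: {Heating, Cooling}.
States satisfying E[¬fan U hot ∨ on]: {Heating, Off, Cooling}.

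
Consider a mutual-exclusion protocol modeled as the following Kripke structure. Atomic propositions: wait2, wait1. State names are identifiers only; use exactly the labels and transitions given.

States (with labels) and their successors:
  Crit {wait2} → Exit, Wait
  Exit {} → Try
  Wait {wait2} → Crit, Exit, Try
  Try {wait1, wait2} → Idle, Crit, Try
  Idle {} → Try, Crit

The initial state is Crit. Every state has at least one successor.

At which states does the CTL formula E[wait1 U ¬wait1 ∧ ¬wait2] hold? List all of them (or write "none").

States satisfying wait1: {Try}.
States satisfying ¬wait1 ∧ ¬wait2: {Exit, Idle}.
States satisfying E[wait1 U ¬wait1 ∧ ¬wait2]: {Exit, Try, Idle}.

{Exit, Try, Idle}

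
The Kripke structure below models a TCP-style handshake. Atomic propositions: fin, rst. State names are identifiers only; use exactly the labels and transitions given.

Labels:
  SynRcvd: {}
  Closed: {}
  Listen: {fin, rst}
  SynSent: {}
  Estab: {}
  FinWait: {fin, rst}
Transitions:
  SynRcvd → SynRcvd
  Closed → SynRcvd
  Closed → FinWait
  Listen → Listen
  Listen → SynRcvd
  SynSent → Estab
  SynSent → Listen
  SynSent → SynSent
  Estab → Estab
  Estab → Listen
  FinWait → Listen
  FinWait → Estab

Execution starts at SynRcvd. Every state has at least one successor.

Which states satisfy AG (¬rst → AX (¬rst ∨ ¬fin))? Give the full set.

States satisfying ¬rst → AX (¬rst ∨ ¬fin): {SynRcvd, Listen, FinWait}.
States satisfying AG (¬rst → AX (¬rst ∨ ¬fin)): {SynRcvd, Listen}.

{SynRcvd, Listen}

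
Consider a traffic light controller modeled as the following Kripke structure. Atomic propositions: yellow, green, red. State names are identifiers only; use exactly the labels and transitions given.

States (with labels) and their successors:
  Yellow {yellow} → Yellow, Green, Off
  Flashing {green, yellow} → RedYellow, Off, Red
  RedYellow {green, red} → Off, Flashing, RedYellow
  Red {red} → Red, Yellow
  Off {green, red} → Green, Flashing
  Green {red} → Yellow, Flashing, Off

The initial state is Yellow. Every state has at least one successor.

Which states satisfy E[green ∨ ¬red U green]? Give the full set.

States satisfying green ∨ ¬red: {Yellow, Flashing, RedYellow, Off}.
States satisfying green: {Flashing, RedYellow, Off}.
States satisfying E[green ∨ ¬red U green]: {Yellow, Flashing, RedYellow, Off}.

{Yellow, Flashing, RedYellow, Off}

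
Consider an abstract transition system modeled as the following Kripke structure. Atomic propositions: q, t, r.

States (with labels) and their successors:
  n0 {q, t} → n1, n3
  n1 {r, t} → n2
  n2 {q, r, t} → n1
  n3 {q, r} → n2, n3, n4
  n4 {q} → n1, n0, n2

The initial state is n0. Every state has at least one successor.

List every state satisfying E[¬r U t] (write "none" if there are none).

{n0, n1, n2, n4}

States satisfying ¬r: {n0, n4}.
States satisfying t: {n0, n1, n2}.
States satisfying E[¬r U t]: {n0, n1, n2, n4}.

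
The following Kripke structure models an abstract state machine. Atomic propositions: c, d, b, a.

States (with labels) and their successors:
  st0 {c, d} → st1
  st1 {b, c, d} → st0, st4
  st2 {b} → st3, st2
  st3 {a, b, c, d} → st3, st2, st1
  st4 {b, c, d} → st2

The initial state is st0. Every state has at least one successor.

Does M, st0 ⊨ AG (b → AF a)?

States satisfying b → AF a: {st0, st3}.
States satisfying AG (b → AF a): ∅.
st1 is reachable from st0 and violates b → AF a, so AG fails at st0.
st0 ∉ Sat(AG (b → AF a)).

Violated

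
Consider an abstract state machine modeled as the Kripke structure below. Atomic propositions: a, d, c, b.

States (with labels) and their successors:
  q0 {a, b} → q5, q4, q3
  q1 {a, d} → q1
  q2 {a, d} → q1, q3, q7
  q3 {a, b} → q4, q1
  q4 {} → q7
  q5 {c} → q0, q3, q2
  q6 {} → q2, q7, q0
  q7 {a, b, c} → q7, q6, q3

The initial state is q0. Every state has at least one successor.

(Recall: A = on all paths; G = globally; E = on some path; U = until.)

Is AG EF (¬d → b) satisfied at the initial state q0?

Satisfied

States satisfying EF (¬d → b): {q0, q1, q2, q3, q4, q5, q6, q7}.
States satisfying AG EF (¬d → b): {q0, q1, q2, q3, q4, q5, q6, q7}.
Every state reachable from q0 satisfies EF (¬d → b).
q0 ∈ Sat(AG EF (¬d → b)).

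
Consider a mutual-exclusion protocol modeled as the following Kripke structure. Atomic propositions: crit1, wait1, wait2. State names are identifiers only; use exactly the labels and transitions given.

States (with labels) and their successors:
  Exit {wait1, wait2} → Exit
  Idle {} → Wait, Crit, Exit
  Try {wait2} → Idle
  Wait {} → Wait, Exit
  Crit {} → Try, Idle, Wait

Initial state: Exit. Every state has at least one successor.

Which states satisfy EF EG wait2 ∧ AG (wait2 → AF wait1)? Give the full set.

{Exit, Wait}

States satisfying EG wait2: {Exit}.
States satisfying EF EG wait2: {Exit, Idle, Try, Wait, Crit}.
States satisfying wait2 → AF wait1: {Exit, Idle, Wait, Crit}.
States satisfying AG (wait2 → AF wait1): {Exit, Wait}.
States satisfying EF EG wait2 ∧ AG (wait2 → AF wait1): {Exit, Wait}.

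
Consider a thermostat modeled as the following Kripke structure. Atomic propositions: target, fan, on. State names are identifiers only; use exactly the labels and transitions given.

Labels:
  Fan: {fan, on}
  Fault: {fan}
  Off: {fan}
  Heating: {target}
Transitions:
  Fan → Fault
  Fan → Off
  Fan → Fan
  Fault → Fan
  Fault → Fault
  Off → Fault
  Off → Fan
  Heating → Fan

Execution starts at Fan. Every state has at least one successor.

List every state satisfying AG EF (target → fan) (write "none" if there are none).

{Fan, Fault, Off, Heating}

States satisfying EF (target → fan): {Fan, Fault, Off, Heating}.
States satisfying AG EF (target → fan): {Fan, Fault, Off, Heating}.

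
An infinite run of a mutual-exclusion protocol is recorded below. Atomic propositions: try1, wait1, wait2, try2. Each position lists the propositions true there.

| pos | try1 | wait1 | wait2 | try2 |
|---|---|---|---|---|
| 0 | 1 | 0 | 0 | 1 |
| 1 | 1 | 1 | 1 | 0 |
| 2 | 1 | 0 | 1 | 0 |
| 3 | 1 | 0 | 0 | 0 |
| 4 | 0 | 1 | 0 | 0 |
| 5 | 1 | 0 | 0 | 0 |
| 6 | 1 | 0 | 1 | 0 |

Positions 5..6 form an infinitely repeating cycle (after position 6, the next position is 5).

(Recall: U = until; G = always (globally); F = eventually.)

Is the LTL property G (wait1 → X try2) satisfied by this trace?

Does not hold

wait1 → X try2 must hold at every position from 0 onward. It fails at position 1, so G (wait1 → X try2) is false.
Positions where wait1 holds: 1, 4.
Check X try2 at each: 1→fails, 4→fails.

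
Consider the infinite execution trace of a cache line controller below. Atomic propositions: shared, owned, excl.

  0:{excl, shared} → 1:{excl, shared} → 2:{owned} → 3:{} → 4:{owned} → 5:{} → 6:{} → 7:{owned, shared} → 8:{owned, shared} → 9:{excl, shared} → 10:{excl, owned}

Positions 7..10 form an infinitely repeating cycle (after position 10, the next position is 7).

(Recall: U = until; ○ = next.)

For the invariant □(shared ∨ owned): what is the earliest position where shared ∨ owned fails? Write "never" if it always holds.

Check shared ∨ owned at each position in order: 0 ✓, 1 ✓, 2 ✓.
At position 3 the labels are {}, so shared ∨ owned is false there. This is the first violation.

3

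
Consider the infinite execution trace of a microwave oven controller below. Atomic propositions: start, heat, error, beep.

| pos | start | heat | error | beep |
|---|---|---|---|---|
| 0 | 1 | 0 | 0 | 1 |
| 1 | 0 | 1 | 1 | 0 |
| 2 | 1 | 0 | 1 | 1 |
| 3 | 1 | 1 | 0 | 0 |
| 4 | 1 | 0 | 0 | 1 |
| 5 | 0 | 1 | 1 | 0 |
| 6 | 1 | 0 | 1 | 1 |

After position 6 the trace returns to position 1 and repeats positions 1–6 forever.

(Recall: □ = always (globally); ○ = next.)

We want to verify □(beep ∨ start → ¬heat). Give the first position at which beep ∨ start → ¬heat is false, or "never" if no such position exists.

Check beep ∨ start → ¬heat at each position in order: 0 ✓, 1 ✓, 2 ✓.
At position 3 the labels are {heat, start}, so beep ∨ start → ¬heat is false there. This is the first violation.

3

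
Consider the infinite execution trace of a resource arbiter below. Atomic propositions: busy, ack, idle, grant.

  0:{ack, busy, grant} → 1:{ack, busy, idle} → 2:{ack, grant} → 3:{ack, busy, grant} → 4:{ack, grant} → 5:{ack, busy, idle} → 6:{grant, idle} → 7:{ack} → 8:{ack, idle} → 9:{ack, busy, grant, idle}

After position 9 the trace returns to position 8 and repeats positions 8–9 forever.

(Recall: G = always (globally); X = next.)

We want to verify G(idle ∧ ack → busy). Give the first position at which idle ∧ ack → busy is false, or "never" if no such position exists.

8

Check idle ∧ ack → busy at each position in order: 0 ✓, 1 ✓, 2 ✓, 3 ✓, 4 ✓, 5 ✓, 6 ✓, 7 ✓.
At position 8 the labels are {ack, idle}, so idle ∧ ack → busy is false there. This is the first violation.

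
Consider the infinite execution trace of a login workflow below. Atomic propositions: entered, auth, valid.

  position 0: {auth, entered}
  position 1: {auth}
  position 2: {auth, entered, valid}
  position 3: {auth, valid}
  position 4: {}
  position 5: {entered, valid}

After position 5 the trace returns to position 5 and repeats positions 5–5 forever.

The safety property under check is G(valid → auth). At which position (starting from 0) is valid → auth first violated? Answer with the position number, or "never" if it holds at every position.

Check valid → auth at each position in order: 0 ✓, 1 ✓, 2 ✓, 3 ✓, 4 ✓.
At position 5 the labels are {entered, valid}, so valid → auth is false there. This is the first violation.

5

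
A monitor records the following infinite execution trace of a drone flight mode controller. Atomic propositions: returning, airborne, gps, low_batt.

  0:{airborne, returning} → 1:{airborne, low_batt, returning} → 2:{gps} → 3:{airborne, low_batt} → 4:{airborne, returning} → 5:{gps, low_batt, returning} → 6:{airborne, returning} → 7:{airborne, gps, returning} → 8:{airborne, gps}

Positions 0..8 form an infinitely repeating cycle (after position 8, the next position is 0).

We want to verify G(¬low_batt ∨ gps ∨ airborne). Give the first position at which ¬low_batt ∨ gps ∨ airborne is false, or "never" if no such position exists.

never

¬low_batt ∨ gps ∨ airborne holds at every position 0..8, and those are all the positions the trace ever visits, so the invariant G(¬low_batt ∨ gps ∨ airborne) is never violated.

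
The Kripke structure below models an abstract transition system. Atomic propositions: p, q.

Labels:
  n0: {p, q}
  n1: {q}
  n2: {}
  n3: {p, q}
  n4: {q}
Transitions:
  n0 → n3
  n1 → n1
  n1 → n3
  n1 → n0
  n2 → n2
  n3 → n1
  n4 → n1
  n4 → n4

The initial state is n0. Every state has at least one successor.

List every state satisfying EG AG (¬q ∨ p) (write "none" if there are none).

{n2}

States satisfying AG (¬q ∨ p): {n2}.
States satisfying EG AG (¬q ∨ p): {n2}.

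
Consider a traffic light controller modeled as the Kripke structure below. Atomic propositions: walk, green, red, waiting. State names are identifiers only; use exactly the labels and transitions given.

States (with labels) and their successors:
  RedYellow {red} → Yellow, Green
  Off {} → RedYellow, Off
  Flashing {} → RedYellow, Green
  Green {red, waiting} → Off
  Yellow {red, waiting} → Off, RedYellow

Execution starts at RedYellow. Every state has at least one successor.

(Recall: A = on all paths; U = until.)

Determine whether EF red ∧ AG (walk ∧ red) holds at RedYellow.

No

States satisfying red: {RedYellow, Green, Yellow}.
States satisfying EF red: {RedYellow, Off, Flashing, Green, Yellow}.
States satisfying walk ∧ red: ∅.
States satisfying AG (walk ∧ red): ∅.
States satisfying EF red ∧ AG (walk ∧ red): ∅.
RedYellow ∉ Sat(EF red ∧ AG (walk ∧ red)).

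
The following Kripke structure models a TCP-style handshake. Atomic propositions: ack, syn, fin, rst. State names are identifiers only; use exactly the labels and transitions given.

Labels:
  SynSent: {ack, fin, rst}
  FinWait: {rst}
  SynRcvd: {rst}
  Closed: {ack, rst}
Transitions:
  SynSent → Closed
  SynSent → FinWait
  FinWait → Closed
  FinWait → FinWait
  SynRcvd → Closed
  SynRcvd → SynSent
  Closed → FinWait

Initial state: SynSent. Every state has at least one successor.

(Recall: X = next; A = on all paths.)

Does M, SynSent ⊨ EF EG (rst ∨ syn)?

Yes

States satisfying EG (rst ∨ syn): {SynSent, FinWait, SynRcvd, Closed}.
States satisfying EF EG (rst ∨ syn): {SynSent, FinWait, SynRcvd, Closed}.
Some path from SynSent reaches a state where EG (rst ∨ syn) holds.
SynSent ∈ Sat(EF EG (rst ∨ syn)).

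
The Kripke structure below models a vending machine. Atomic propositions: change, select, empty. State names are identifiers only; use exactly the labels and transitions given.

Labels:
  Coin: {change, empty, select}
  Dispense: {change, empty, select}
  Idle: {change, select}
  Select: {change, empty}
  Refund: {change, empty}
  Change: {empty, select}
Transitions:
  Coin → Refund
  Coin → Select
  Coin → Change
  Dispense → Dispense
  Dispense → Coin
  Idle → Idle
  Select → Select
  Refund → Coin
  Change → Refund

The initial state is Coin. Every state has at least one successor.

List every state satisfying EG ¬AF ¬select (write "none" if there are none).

States satisfying ¬AF ¬select: {Dispense, Idle}.
States satisfying EG ¬AF ¬select: {Dispense, Idle}.

{Dispense, Idle}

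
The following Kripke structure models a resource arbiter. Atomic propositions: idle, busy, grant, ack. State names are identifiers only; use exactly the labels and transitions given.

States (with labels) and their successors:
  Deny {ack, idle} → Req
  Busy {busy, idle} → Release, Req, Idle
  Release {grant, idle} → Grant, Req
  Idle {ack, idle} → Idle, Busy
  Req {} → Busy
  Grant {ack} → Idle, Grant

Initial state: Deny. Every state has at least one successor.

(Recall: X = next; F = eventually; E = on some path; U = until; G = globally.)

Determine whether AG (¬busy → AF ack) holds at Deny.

Violated

States satisfying ¬busy → AF ack: {Deny, Busy, Idle, Grant}.
States satisfying AG (¬busy → AF ack): ∅.
Release is reachable from Deny and violates ¬busy → AF ack, so AG fails at Deny.
Deny ∉ Sat(AG (¬busy → AF ack)).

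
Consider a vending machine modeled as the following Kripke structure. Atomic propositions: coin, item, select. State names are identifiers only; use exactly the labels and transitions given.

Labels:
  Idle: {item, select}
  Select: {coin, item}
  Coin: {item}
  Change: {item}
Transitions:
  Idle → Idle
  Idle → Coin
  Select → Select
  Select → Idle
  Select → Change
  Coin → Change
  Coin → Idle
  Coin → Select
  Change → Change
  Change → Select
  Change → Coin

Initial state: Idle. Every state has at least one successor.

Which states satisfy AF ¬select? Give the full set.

{Select, Coin, Change}

States satisfying ¬select: {Select, Coin, Change}.
States satisfying AF ¬select: {Select, Coin, Change}.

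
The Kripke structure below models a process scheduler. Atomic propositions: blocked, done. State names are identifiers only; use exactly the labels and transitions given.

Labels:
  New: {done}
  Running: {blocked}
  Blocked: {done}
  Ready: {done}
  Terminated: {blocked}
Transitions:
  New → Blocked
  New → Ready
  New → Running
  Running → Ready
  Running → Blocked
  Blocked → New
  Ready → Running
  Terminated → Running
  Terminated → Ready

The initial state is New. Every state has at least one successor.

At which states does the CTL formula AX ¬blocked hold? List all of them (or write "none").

States satisfying ¬blocked: {New, Blocked, Ready}.
States satisfying AX ¬blocked: {Running, Blocked}.

{Running, Blocked}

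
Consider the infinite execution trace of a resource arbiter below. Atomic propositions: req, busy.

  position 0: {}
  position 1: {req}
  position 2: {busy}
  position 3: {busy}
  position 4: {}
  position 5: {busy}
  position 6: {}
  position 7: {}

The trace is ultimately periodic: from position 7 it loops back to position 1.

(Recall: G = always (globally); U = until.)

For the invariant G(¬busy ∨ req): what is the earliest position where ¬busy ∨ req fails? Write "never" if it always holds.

Check ¬busy ∨ req at each position in order: 0 ✓, 1 ✓.
At position 2 the labels are {busy}, so ¬busy ∨ req is false there. This is the first violation.

2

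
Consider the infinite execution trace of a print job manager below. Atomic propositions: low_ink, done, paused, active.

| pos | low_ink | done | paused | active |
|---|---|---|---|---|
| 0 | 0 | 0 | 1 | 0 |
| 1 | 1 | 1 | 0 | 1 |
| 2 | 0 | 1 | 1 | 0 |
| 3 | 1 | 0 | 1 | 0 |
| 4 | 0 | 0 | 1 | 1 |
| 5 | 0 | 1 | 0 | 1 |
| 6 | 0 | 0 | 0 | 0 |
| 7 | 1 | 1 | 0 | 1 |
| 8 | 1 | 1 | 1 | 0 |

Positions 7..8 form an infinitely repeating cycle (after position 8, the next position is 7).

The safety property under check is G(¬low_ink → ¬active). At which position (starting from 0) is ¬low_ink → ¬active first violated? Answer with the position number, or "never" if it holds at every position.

4

Check ¬low_ink → ¬active at each position in order: 0 ✓, 1 ✓, 2 ✓, 3 ✓.
At position 4 the labels are {active, paused}, so ¬low_ink → ¬active is false there. This is the first violation.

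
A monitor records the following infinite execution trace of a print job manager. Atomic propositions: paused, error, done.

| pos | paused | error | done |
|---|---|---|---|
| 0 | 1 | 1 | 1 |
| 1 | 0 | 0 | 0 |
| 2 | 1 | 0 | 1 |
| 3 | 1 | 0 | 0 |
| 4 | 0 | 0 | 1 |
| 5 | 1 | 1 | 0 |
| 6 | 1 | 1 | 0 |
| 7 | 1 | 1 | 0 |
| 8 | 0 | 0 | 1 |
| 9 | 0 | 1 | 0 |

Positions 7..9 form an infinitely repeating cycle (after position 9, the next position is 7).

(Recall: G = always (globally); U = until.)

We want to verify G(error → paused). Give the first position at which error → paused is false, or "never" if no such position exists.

Check error → paused at each position in order: 0 ✓, 1 ✓, 2 ✓, 3 ✓, 4 ✓, 5 ✓, 6 ✓, 7 ✓, 8 ✓.
At position 9 the labels are {error}, so error → paused is false there. This is the first violation.

9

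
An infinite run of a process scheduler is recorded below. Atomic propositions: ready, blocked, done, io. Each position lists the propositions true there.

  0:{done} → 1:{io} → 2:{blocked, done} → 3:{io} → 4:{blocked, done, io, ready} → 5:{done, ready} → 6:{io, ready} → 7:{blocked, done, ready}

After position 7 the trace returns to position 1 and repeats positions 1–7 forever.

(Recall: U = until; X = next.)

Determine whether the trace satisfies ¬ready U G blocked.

Walking from position 0: at position 4, G blocked has not yet held and ¬ready fails, so ¬ready U G blocked is false.

Does not hold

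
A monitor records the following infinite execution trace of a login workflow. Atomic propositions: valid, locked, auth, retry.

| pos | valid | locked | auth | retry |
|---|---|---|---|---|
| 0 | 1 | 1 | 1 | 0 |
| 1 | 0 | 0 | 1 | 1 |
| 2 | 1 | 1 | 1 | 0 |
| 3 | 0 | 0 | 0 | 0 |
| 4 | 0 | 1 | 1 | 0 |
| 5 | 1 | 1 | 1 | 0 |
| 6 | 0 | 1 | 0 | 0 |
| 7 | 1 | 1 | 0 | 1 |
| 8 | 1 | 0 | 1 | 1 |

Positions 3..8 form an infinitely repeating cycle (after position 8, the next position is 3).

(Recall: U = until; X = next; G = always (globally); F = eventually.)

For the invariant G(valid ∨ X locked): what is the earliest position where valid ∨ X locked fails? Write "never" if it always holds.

never

valid ∨ X locked holds at every position 0..8, and those are all the positions the trace ever visits, so the invariant G(valid ∨ X locked) is never violated.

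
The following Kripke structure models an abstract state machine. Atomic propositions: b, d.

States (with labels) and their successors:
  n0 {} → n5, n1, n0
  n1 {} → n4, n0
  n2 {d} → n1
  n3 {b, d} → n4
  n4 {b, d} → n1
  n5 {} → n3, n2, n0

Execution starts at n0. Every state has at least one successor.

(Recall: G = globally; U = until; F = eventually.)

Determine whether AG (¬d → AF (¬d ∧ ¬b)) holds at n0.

States satisfying ¬d → AF (¬d ∧ ¬b): {n0, n1, n2, n3, n4, n5}.
States satisfying AG (¬d → AF (¬d ∧ ¬b)): {n0, n1, n2, n3, n4, n5}.
Every state reachable from n0 satisfies ¬d → AF (¬d ∧ ¬b).
n0 ∈ Sat(AG (¬d → AF (¬d ∧ ¬b))).

Satisfied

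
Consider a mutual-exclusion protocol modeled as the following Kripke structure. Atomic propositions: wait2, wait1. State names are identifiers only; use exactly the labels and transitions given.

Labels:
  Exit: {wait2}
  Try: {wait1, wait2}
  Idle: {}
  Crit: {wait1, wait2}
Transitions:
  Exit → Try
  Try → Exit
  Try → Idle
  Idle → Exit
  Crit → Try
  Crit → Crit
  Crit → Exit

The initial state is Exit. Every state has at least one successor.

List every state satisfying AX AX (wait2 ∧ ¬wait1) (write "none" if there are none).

none

States satisfying AX (wait2 ∧ ¬wait1): {Idle}.
States satisfying AX AX (wait2 ∧ ¬wait1): ∅.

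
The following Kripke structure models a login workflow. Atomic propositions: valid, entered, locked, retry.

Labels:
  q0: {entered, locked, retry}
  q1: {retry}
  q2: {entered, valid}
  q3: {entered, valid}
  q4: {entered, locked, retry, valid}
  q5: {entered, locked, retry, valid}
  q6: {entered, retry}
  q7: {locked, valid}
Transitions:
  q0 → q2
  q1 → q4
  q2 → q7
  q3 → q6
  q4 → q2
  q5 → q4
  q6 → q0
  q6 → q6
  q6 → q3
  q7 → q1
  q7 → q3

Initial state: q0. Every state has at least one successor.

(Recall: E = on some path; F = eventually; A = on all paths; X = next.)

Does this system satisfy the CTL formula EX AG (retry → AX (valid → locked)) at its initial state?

Violated

States satisfying AG (retry → AX (valid → locked)): ∅.
States satisfying EX AG (retry → AX (valid → locked)): ∅.
No suitable path/successor from q0 witnesses the formula.
q0 ∉ Sat(EX AG (retry → AX (valid → locked))).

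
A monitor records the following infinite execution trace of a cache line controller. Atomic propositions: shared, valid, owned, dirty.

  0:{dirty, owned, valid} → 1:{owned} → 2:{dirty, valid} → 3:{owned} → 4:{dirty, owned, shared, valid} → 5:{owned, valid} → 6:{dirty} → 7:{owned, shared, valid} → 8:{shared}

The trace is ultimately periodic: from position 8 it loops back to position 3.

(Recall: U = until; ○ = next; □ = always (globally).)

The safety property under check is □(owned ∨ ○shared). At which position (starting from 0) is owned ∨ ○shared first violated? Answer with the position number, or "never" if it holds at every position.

Check owned ∨ ○shared at each position in order: 0 ✓, 1 ✓.
At position 2 the labels are {dirty, valid} and the next position 3 has {owned}, so owned ∨ ○shared is false there. This is the first violation.

2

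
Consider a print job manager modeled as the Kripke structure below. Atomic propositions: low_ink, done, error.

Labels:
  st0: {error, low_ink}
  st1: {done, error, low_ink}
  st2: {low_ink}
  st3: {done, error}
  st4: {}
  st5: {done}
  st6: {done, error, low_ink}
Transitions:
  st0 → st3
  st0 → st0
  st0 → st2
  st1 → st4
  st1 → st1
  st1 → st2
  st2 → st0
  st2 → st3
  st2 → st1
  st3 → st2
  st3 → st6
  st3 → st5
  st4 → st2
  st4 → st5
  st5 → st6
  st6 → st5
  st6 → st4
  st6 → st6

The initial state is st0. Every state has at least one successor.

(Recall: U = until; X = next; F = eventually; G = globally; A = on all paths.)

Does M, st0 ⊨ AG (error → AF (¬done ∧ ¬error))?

No

States satisfying error → AF (¬done ∧ ¬error): {st2, st4, st5}.
States satisfying AG (error → AF (¬done ∧ ¬error)): ∅.
st0 is reachable from st0 and violates error → AF (¬done ∧ ¬error), so AG fails at st0.
st0 ∉ Sat(AG (error → AF (¬done ∧ ¬error))).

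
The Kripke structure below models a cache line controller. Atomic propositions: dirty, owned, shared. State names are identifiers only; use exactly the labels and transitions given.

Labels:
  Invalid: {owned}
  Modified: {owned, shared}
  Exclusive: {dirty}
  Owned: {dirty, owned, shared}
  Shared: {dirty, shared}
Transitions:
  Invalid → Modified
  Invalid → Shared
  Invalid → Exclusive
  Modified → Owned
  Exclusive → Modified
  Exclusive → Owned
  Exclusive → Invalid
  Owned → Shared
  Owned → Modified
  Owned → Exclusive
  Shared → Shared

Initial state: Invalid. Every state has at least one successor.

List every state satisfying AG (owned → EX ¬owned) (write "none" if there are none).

States satisfying owned → EX ¬owned: {Invalid, Exclusive, Owned, Shared}.
States satisfying AG (owned → EX ¬owned): {Shared}.

{Shared}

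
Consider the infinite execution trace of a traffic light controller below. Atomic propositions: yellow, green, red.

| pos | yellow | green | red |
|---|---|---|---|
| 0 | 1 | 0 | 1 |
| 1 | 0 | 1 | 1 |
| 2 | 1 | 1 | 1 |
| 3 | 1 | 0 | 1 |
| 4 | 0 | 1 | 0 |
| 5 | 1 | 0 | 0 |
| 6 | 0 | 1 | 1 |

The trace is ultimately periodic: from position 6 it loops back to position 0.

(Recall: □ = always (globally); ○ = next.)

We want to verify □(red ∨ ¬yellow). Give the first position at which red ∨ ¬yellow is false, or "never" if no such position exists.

5

Check red ∨ ¬yellow at each position in order: 0 ✓, 1 ✓, 2 ✓, 3 ✓, 4 ✓.
At position 5 the labels are {yellow}, so red ∨ ¬yellow is false there. This is the first violation.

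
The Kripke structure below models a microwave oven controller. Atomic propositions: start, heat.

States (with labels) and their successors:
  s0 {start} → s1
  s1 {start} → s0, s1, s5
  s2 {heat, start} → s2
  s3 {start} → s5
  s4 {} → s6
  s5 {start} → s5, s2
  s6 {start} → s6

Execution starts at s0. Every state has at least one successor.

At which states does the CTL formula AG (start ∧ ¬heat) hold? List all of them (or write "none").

{s6}

States satisfying start ∧ ¬heat: {s0, s1, s3, s5, s6}.
States satisfying AG (start ∧ ¬heat): {s6}.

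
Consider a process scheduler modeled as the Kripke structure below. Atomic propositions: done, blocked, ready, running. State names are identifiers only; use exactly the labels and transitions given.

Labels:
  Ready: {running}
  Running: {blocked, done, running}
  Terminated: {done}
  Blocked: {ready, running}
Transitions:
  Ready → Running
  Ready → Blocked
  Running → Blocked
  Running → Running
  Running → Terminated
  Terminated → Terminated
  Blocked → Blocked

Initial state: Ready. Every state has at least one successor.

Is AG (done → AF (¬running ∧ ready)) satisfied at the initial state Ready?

States satisfying done → AF (¬running ∧ ready): {Ready, Blocked}.
States satisfying AG (done → AF (¬running ∧ ready)): {Blocked}.
Running is reachable from Ready and violates done → AF (¬running ∧ ready), so AG fails at Ready.
Ready ∉ Sat(AG (done → AF (¬running ∧ ready))).

Does not hold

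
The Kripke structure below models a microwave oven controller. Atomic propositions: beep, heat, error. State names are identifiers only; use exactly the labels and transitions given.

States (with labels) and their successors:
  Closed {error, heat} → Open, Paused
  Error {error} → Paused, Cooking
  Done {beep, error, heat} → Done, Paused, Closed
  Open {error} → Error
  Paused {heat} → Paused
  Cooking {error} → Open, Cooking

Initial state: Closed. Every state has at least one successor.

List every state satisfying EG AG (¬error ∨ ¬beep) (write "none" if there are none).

{Closed, Error, Open, Paused, Cooking}

States satisfying AG (¬error ∨ ¬beep): {Closed, Error, Open, Paused, Cooking}.
States satisfying EG AG (¬error ∨ ¬beep): {Closed, Error, Open, Paused, Cooking}.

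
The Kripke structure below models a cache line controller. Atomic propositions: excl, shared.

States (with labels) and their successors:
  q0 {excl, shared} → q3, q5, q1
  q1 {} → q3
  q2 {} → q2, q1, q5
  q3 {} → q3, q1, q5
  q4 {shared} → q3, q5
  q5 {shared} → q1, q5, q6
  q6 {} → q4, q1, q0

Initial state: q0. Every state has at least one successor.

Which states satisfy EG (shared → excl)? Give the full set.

States satisfying shared → excl: {q0, q1, q2, q3, q6}.
States satisfying EG (shared → excl): {q0, q1, q2, q3, q6}.

{q0, q1, q2, q3, q6}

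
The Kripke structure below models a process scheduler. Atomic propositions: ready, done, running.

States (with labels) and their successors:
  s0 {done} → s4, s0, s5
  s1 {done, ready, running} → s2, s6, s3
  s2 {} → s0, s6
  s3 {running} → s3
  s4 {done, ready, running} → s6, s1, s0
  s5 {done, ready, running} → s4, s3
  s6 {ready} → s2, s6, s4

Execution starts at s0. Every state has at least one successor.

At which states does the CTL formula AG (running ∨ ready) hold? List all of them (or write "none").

States satisfying running ∨ ready: {s1, s3, s4, s5, s6}.
States satisfying AG (running ∨ ready): {s3}.

{s3}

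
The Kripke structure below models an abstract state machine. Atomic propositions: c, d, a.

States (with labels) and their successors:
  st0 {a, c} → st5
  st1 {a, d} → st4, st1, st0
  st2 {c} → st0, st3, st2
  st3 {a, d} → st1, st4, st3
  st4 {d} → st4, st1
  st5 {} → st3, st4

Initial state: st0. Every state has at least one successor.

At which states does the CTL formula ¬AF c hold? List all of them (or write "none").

States satisfying c: {st0, st2}.
States satisfying AF c: {st0, st2}.
States satisfying ¬AF c: {st1, st3, st4, st5}.

{st1, st3, st4, st5}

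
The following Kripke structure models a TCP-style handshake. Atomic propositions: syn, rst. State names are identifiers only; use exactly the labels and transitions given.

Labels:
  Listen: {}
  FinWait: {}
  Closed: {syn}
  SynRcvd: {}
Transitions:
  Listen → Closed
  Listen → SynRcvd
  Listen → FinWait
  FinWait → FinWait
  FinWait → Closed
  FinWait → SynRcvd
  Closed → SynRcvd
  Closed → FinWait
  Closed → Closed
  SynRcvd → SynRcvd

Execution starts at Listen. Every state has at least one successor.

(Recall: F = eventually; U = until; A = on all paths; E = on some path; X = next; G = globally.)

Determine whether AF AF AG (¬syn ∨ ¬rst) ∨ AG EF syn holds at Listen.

Holds

States satisfying AF AG (¬syn ∨ ¬rst): {Listen, FinWait, Closed, SynRcvd}.
States satisfying AF AF AG (¬syn ∨ ¬rst): {Listen, FinWait, Closed, SynRcvd}.
States satisfying EF syn: {Listen, FinWait, Closed}.
States satisfying AG EF syn: ∅.
States satisfying AF AF AG (¬syn ∨ ¬rst) ∨ AG EF syn: {Listen, FinWait, Closed, SynRcvd}.
Listen ∈ Sat(AF AF AG (¬syn ∨ ¬rst) ∨ AG EF syn).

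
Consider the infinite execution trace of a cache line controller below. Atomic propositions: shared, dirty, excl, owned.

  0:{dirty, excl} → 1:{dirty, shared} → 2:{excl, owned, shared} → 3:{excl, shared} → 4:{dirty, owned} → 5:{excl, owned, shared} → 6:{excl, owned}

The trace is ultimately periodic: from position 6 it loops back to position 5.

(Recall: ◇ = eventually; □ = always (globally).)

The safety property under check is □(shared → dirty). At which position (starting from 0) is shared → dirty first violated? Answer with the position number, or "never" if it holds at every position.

Check shared → dirty at each position in order: 0 ✓, 1 ✓.
At position 2 the labels are {excl, owned, shared}, so shared → dirty is false there. This is the first violation.

2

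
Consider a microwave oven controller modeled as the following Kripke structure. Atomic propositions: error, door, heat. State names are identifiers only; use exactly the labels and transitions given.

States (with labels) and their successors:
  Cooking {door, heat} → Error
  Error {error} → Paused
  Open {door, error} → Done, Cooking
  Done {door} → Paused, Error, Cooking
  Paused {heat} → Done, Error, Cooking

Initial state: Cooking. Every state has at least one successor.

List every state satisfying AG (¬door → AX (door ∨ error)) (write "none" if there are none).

States satisfying ¬door → AX (door ∨ error): {Cooking, Open, Done, Paused}.
States satisfying AG (¬door → AX (door ∨ error)): ∅.

none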